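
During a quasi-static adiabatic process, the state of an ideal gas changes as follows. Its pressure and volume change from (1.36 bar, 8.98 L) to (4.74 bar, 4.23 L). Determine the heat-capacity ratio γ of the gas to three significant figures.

γ ≈ 1.66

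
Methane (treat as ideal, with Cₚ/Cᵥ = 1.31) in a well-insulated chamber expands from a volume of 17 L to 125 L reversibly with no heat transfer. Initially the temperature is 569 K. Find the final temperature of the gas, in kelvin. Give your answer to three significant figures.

T₂ ≈ 307 K

Adiabatic: T₁V₁^(γ−1) = T₂V₂^(γ−1) ⇒ T₂ = T₁ (V₁/V₂)^(γ−1).
T₂ = 569 × (17/125)^(0.31) = 306.6 K.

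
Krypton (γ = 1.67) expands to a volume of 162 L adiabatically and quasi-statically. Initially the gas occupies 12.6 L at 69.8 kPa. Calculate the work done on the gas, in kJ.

W ≈ -1.08 kJ

P₂ = P₁(V₁/V₂)^γ = 69.8×(12.6/162)^(1.67) = 0.9808 kPa.
For a reversible adiabat, W_by_gas = (P₁V₁ − P₂V₂)/(γ−1).
W_by = (69800×0.0126 − 980.8×0.162) / (0.67) = 1076 J.
W_on_gas = −W_by = -1076 J.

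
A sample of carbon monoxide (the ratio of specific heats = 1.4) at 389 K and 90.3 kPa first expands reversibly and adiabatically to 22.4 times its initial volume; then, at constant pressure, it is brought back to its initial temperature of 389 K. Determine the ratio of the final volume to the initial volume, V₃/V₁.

Adiabatic step: V₂/V₁ = 22.4; T₂ = T₁·(1/22.4)^(0.4) = 112.2 K.
Isobaric step: V₃/V₂ = T₃/T₂ = 389/112.2.
V₃/V₁ = (V₂/V₁)(V₃/V₂) = 22.4 × (389/112.2) = 77.69.

V₃/V₁ ≈ 77.7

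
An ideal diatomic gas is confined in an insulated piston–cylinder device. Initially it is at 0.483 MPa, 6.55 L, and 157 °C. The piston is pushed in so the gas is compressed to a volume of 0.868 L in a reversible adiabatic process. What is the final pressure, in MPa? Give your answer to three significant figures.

P₂ ≈ 8.18 MPa

Adiabatic: P₁V₁^γ = P₂V₂^γ ⇒ P₂ = P₁ (V₁/V₂)^γ.
γ = 7/5 for a diatomic ideal gas.
P₂ = 0.483 × (6.55/0.868)^(7/5) = 8.18 MPa.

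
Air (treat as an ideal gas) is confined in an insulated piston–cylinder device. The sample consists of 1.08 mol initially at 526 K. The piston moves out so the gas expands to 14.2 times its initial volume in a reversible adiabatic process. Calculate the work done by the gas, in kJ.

For a reversible adiabat TV^(γ−1) is constant, so T₂ = T₁ (V₁/V₂)^(γ−1).
γ = 7/5 for a diatomic ideal gas, so γ−1 = 2/5.
T₂ = 526 × (1/14.2)^(2/5) = 182 K.
Q = 0, so ΔU = W_on_gas = nCᵥΔT with Cᵥ = R/(γ−1) = 20.79 J/(mol·K).
ΔU = 1.08 × 20.79 × (182 − 526) = -7722 J.
Work done by the gas = −ΔU = 7722 J.

W ≈ 7.72 kJ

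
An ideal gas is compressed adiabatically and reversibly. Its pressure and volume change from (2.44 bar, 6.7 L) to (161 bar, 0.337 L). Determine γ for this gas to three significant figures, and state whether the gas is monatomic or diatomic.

PV^γ = const ⇒ γ = ln(P₂/P₁) / ln(V₁/V₂).
γ = ln(161/2.44) / ln(6.7/0.337) = 1.401.
γ ≈ 1.40 is close to 7/5, so the gas is diatomic.

γ ≈ 1.40; diatomic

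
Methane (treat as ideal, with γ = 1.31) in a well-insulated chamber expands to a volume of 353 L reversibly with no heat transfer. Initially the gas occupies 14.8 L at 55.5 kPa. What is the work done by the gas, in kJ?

W ≈ 1.66 kJ

P₂ = P₁(V₁/V₂)^γ = 55.5×(14.8/353)^(1.31) = 0.8705 kPa.
For a reversible adiabat, W_by_gas = (P₁V₁ − P₂V₂)/(γ−1).
W_by = (55500×0.0148 − 870.5×0.353) / (0.31) = 1658 J.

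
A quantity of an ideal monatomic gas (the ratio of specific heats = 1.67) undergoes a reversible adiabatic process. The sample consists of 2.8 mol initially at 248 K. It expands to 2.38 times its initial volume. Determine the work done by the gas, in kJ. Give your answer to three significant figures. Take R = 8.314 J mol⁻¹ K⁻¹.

Adiabatic: T₁V₁^(γ−1) = T₂V₂^(γ−1) ⇒ T₂ = T₁ (V₁/V₂)^(γ−1).
T₂ = 248 × (1/2.38)^(0.67) = 138.7 K.
Q = 0, so ΔU = W_on_gas = nCᵥΔT with Cᵥ = R/(γ−1) = 12.41 J/(mol·K).
ΔU = 2.8 × 12.41 × (138.7 − 248) = -3797 J.
Work done by the gas = −ΔU = 3797 J.

W ≈ 3.80 kJ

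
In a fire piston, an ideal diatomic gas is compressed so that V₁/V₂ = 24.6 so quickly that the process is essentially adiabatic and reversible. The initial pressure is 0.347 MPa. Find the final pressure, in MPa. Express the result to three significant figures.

Since PV^γ is constant along a reversible adiabat, P₂ = P₁ (V₁/V₂)^γ.
For a diatomic ideal gas γ = 7/5.
P₂ = 0.347 × 24.6^(7/5) = 30.74 MPa.

P₂ ≈ 30.7 MPa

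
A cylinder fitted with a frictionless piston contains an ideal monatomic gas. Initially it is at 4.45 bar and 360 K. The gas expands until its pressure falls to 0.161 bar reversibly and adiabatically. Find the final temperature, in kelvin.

T₂ ≈ 95.4 K

Along an adiabat T P^((1−γ)/γ) is constant, so T₂ = T₁ (P₂/P₁)^((γ−1)/γ).
For a monatomic ideal gas γ = 5/3, so (γ−1)/γ = 2/5.
T₂ = 360 × (0.161/4.45)^(2/5) = 95.43 K.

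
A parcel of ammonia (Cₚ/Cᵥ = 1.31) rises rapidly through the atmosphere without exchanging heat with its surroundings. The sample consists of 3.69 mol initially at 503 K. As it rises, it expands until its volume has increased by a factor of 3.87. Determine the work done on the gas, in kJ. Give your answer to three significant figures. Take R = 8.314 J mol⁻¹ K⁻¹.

Adiabatic: T₁V₁^(γ−1) = T₂V₂^(γ−1) ⇒ T₂ = T₁ (V₁/V₂)^(γ−1).
T₂ = 503 × (1/3.87)^(0.31) = 330.7 K.
Q = 0, so ΔU = W_on_gas = nCᵥΔT with Cᵥ = R/(γ−1) = 26.82 J/(mol·K).
ΔU = 3.69 × 26.82 × (330.7 − 503) = -17060 J.

W ≈ -17.1 kJ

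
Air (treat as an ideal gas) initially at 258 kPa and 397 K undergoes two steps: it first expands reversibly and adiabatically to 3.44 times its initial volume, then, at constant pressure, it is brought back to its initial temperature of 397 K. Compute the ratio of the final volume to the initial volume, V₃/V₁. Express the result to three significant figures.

V₃/V₁ ≈ 5.64

For a diatomic ideal gas γ = 7/5.
Adiabatic step: V₂/V₁ = 3.44; T₂ = T₁·(1/3.44)^(2/5) = 242.2 K.
Isobaric step: V₃/V₂ = T₃/T₂ = 397/242.2.
V₃/V₁ = (V₂/V₁)(V₃/V₂) = 3.44 × (397/242.2) = 5.639.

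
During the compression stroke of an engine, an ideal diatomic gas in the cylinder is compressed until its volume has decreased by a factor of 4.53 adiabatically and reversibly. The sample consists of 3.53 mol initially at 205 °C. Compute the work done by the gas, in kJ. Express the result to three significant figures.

Adiabatic: T₁V₁^(γ−1) = T₂V₂^(γ−1) ⇒ T₂ = T₁ (V₁/V₂)^(γ−1).
γ = 7/5 for a diatomic ideal gas, so γ−1 = 2/5.
T₁ = 205 °C = 478.1 K.
T₂ = 478.1 × 4.53^(2/5) = 875 K.
Q = 0, so ΔU = W_on_gas = nCᵥΔT with Cᵥ = R/(γ−1) = 20.79 J/(mol·K).
ΔU = 3.53 × 20.79 × (875 − 478.1) = 29120 J.
Work done by the gas = −ΔU = -29120 J.

W ≈ -29.1 kJ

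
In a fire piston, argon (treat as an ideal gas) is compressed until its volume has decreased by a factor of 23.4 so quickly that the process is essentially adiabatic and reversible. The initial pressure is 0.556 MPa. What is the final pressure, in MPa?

Adiabatic: P₁V₁^γ = P₂V₂^γ ⇒ P₂ = P₁ (V₁/V₂)^γ.
For a monatomic ideal gas γ = 5/3.
P₂ = 0.556 × 23.4^(5/3) = 106.4 MPa.

P₂ ≈ 106 MPa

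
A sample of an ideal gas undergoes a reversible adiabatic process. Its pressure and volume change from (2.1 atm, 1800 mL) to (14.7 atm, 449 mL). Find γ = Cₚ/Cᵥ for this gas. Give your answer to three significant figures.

γ ≈ 1.40

PV^γ = const ⇒ γ = ln(P₂/P₁) / ln(V₁/V₂).
γ = ln(14.7/2.1) / ln(1800/449) = 1.401.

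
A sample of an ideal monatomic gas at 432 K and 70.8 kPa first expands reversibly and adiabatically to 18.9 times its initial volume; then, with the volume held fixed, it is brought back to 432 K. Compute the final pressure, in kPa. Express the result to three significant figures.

P₃ ≈ 3.75 kPa

For a monatomic ideal gas γ = 5/3.
Adiabatic step (PV^γ = const): P₂ = 70.8×(1/18.9)^(5/3) = 0.528 kPa; T₂ = 432×(1/18.9)^(2/3) = 60.88 K.
Isochoric: P₃ = P₂(T₃/T₂) = 0.528 × (432/60.88) = 3.746 kPa.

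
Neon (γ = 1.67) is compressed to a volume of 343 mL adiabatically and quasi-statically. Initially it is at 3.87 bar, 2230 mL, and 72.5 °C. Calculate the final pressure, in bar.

P₂ ≈ 88.2 bar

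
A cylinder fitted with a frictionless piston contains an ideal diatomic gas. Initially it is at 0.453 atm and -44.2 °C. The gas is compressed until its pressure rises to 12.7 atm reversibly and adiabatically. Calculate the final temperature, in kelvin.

Along an adiabat T P^((1−γ)/γ) is constant, so T₂ = T₁ (P₂/P₁)^((γ−1)/γ).
For a diatomic ideal gas γ = 7/5, so (γ−1)/γ = 2/7.
T₁ = -44.2 °C = 228.9 K.
T₂ = 228.9 × (12.7/0.453)^(2/7) = 593.4 K.

T₂ ≈ 593 K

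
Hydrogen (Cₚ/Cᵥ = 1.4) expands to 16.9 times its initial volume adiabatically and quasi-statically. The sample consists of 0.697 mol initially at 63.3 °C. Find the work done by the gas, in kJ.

For a reversible adiabat TV^(γ−1) is constant, so T₂ = T₁ (V₁/V₂)^(γ−1).
T₁ = 63.3 °C = 336.4 K.
T₂ = 336.4 × (1/16.9)^(0.4) = 108.6 K.
Q = 0, so ΔU = W_on_gas = nCᵥΔT with Cᵥ = R/(γ−1) = 20.79 J/(mol·K).
ΔU = 0.697 × 20.79 × (108.6 − 336.4) = -3301 J.
Work done by the gas = −ΔU = 3301 J.

W ≈ 3.30 kJ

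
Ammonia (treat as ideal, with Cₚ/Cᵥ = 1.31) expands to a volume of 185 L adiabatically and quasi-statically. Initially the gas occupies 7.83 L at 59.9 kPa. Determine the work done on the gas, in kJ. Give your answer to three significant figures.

W ≈ -0.945 kJ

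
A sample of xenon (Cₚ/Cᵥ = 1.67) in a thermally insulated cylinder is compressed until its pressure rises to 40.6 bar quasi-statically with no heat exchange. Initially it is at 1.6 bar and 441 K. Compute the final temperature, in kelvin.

T₂ ≈ 1610 K

Adiabatic: T₂/T₁ = (P₂/P₁)^((γ−1)/γ).
T₂ = 441 × (40.6/1.6)^(0.401) = 1614 K.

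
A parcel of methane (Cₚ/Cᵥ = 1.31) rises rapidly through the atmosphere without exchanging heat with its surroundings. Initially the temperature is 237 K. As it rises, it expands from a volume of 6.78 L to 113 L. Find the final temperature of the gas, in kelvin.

For a reversible adiabat TV^(γ−1) is constant, so T₂ = T₁ (V₁/V₂)^(γ−1).
T₂ = 237 × (6.78/113)^(0.31) = 99.08 K.

T₂ ≈ 99.1 K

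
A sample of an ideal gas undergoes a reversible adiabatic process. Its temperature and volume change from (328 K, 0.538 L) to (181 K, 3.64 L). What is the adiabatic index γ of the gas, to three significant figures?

γ ≈ 1.31

TV^(γ−1) = const ⇒ γ − 1 = ln(T₂/T₁) / ln(V₁/V₂).
γ = 1 + ln(181/328) / ln(0.538/3.64) = 1.311.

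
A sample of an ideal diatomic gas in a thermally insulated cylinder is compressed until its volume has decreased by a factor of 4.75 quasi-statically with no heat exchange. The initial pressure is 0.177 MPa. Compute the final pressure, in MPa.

P₂ ≈ 1.57 MPa

Adiabatic: P₁V₁^γ = P₂V₂^γ ⇒ P₂ = P₁ (V₁/V₂)^γ.
For a diatomic ideal gas γ = 7/5.
P₂ = 0.177 × 4.75^(7/5) = 1.568 MPa.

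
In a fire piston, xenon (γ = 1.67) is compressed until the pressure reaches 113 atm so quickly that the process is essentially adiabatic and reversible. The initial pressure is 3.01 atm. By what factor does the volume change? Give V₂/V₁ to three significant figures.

V₂/V₁ ≈ 0.114

From PV^γ = const, V₂/V₁ = (P₁/P₂)^(1/γ).
V₂/V₁ = (3.01/113)^(0.599) = 0.1141.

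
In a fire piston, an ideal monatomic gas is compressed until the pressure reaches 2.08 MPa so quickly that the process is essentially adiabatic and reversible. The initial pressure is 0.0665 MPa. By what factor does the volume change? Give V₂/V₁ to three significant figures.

V₂/V₁ ≈ 0.127

From PV^γ = const, V₂/V₁ = (P₁/P₂)^(1/γ).
For a monatomic ideal gas γ = 5/3.
V₂/V₁ = (0.0665/2.08)^(3/5) = 0.1267.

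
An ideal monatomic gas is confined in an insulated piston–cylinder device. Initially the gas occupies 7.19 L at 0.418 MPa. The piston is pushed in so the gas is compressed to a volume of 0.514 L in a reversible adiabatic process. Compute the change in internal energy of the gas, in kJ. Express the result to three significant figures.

γ = 5/3 for a monatomic ideal gas.
P₂ = P₁(V₁/V₂)^γ = 0.418×(7.19/0.514)^(5/3) = 33.95 MPa.
For a reversible adiabat, W_by_gas = (P₁V₁ − P₂V₂)/(γ−1).
W_by = (418000×0.00719 − 3.395×10^7×0.000514) / (2/3) = -21660 J.
Q = 0 ⇒ ΔU = −W_by = 21660 J.

ΔU ≈ 21.7 kJ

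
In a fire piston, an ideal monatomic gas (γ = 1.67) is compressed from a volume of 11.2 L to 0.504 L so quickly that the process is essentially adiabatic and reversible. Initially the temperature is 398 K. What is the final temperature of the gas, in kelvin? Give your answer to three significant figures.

Adiabatic: T₁V₁^(γ−1) = T₂V₂^(γ−1) ⇒ T₂ = T₁ (V₁/V₂)^(γ−1).
T₂ = 398 × (11.2/0.504)^(0.67) = 3179 K.

T₂ ≈ 3180 K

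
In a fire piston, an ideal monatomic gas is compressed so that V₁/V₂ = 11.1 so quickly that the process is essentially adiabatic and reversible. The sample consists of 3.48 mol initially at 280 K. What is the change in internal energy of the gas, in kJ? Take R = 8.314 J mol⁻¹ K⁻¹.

For a reversible adiabat TV^(γ−1) is constant, so T₂ = T₁ (V₁/V₂)^(γ−1).
γ = 5/3 for a monatomic ideal gas, so γ−1 = 2/3.
T₂ = 280 × 11.1^(2/3) = 1393 K.
Q = 0, so ΔU = W_on_gas = nCᵥΔT with Cᵥ = R/(γ−1) = 12.47 J/(mol·K).
ΔU = 3.48 × 12.47 × (1393 − 280) = 48320 J.

ΔU ≈ 48.3 kJ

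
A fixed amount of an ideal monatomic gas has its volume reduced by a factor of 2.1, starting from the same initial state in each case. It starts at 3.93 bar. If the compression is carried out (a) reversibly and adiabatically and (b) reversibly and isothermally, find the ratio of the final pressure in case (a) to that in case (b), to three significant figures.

P_adiabatic / P_isothermal ≈ 1.64

For a monatomic ideal gas γ = 5/3.
Isothermal: P_b = P₁(V₁/V₂) = 3.93×2.1.
Adiabatic: P_a = P₁(V₁/V₂)^γ = 3.93×2.1^(5/3).
P_a/P_b = (V₁/V₂)^(γ−1) = 2.1^(2/3) = 1.64.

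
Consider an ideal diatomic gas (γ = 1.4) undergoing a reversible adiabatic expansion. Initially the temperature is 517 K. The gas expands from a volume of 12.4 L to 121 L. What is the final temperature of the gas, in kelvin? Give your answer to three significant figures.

T₂ ≈ 208 K

Adiabatic: T₁V₁^(γ−1) = T₂V₂^(γ−1) ⇒ T₂ = T₁ (V₁/V₂)^(γ−1).
T₂ = 517 × (12.4/121)^(0.4) = 207.8 K.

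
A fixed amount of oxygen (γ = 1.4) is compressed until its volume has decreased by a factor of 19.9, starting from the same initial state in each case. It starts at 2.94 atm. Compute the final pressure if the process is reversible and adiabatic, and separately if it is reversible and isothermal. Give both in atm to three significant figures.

Isothermal: P₂ = P₁(V₁/V₂) = 2.94×19.9 = 58.51 atm.
Adiabatic: P₂ = P₁(V₁/V₂)^γ = 2.94×19.9^(1.4) = 193.5 atm.

adiabatic: 194 atm; isothermal: 58.5 atm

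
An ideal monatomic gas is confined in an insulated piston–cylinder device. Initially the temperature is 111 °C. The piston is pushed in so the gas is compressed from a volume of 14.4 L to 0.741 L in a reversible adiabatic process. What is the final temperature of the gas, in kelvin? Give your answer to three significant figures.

Adiabatic: T₁V₁^(γ−1) = T₂V₂^(γ−1) ⇒ T₂ = T₁ (V₁/V₂)^(γ−1).
For a monatomic ideal gas γ = 5/3, so γ−1 = 2/3.
T₁ = 111 °C = 384.1 K.
T₂ = 384.1 × (14.4/0.741)^(2/3) = 2777 K.

T₂ ≈ 2780 K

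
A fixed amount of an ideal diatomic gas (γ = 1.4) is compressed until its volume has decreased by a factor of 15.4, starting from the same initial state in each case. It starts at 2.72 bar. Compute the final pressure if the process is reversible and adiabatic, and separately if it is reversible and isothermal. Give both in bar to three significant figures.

adiabatic: 125 bar; isothermal: 41.9 bar

Isothermal: P₂ = P₁(V₁/V₂) = 2.72×15.4 = 41.89 bar.
Adiabatic: P₂ = P₁(V₁/V₂)^γ = 2.72×15.4^(1.4) = 125.1 bar.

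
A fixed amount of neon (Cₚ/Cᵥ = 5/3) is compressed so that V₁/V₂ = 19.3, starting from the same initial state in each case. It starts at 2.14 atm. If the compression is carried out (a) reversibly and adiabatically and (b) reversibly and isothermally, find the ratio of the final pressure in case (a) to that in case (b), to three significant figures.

Isothermal: P_b = P₁(V₁/V₂) = 2.14×19.3.
Adiabatic: P_a = P₁(V₁/V₂)^γ = 2.14×19.3^(5/3).
P_a/P_b = (V₁/V₂)^(γ−1) = 19.3^(2/3) = 7.195.

P_adiabatic / P_isothermal ≈ 7.20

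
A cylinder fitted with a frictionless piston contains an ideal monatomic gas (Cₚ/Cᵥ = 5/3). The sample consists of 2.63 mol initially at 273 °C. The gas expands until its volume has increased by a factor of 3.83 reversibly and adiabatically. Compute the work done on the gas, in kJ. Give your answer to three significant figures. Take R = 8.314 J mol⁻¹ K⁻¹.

W ≈ -10.6 kJ

Adiabatic: T₁V₁^(γ−1) = T₂V₂^(γ−1) ⇒ T₂ = T₁ (V₁/V₂)^(γ−1).
T₁ = 273 °C = 546.1 K.
T₂ = 546.1 × (1/3.83)^(2/3) = 223.1 K.
Q = 0, so ΔU = W_on_gas = nCᵥΔT with Cᵥ = R/(γ−1) = 12.47 J/(mol·K).
ΔU = 2.63 × 12.47 × (223.1 − 546.1) = -10600 J.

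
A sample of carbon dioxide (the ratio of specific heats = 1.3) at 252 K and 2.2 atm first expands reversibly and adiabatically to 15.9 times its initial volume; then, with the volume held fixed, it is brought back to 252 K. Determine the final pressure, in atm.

P₃ ≈ 0.138 atm

Adiabatic step (PV^γ = const): P₂ = 2.2×(1/15.9)^(1.3) = 0.06034 atm; T₂ = 252×(1/15.9)^(0.3) = 109.9 K.
Isochoric: P₃ = P₂(T₃/T₂) = 0.06034 × (252/109.9) = 0.1384 atm.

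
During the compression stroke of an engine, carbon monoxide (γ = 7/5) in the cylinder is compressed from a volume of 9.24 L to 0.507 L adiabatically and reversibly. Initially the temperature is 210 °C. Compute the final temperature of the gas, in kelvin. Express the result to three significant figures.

T₂ ≈ 1540 K

Adiabatic: T₁V₁^(γ−1) = T₂V₂^(γ−1) ⇒ T₂ = T₁ (V₁/V₂)^(γ−1).
T₁ = 210 °C = 483.1 K.
T₂ = 483.1 × (9.24/0.507)^(2/5) = 1543 K.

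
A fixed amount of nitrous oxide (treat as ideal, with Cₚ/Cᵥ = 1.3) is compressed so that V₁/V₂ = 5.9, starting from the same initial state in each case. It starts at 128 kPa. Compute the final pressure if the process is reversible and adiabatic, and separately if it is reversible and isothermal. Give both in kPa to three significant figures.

Isothermal: P₂ = P₁(V₁/V₂) = 128×5.9 = 755.2 kPa.
Adiabatic: P₂ = P₁(V₁/V₂)^γ = 128×5.9^(1.3) = 1286 kPa.

adiabatic: 1290 kPa; isothermal: 755 kPa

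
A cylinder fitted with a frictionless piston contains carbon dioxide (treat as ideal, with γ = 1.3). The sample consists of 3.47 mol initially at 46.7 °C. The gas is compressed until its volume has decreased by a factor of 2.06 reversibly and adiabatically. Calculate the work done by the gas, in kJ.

For a reversible adiabat TV^(γ−1) is constant, so T₂ = T₁ (V₁/V₂)^(γ−1).
T₁ = 46.7 °C = 319.8 K.
T₂ = 319.8 × 2.06^(0.3) = 397.3 K.
Q = 0, so ΔU = W_on_gas = nCᵥΔT with Cᵥ = R/(γ−1) = 27.71 J/(mol·K).
ΔU = 3.47 × 27.71 × (397.3 − 319.8) = 7447 J.
Work done by the gas = −ΔU = -7447 J.

W ≈ -7.45 kJ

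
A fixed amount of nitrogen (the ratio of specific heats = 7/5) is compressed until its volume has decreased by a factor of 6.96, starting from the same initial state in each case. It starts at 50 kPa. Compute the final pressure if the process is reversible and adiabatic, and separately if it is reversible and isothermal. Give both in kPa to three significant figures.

Isothermal: P₂ = P₁(V₁/V₂) = 50×6.96 = 348 kPa.
Adiabatic: P₂ = P₁(V₁/V₂)^γ = 50×6.96^(7/5) = 756.2 kPa.

adiabatic: 756 kPa; isothermal: 348 kPa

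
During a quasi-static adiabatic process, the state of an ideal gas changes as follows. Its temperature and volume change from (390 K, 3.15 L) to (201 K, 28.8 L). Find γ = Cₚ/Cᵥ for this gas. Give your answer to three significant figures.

γ ≈ 1.30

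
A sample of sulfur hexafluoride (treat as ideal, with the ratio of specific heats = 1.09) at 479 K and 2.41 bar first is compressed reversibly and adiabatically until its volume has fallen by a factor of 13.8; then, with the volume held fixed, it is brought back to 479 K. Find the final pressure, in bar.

P₃ ≈ 33.3 bar

Adiabatic step (PV^γ = const): P₂ = 2.41×13.8^(1.09) = 42.12 bar; T₂ = 479×13.8^(0.09) = 606.6 K.
Isochoric: P₃ = P₂(T₃/T₂) = 42.12 × (479/606.6) = 33.26 bar.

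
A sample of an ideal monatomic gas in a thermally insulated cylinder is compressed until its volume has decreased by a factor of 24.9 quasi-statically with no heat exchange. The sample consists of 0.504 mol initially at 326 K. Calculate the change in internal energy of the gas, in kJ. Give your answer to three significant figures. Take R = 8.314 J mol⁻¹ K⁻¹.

ΔU ≈ 15.4 kJ

Adiabatic: T₁V₁^(γ−1) = T₂V₂^(γ−1) ⇒ T₂ = T₁ (V₁/V₂)^(γ−1).
γ = 5/3 for a monatomic ideal gas, so γ−1 = 2/3.
T₂ = 326 × 24.9^(2/3) = 2780 K.
Q = 0, so ΔU = W_on_gas = nCᵥΔT with Cᵥ = R/(γ−1) = 12.47 J/(mol·K).
ΔU = 0.504 × 12.47 × (2780 − 326) = 15420 J.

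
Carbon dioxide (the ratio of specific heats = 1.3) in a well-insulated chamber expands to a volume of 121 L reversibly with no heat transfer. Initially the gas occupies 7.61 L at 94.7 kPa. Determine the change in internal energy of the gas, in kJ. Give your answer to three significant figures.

ΔU ≈ -1.35 kJ

P₂ = P₁(V₁/V₂)^γ = 94.7×(7.61/121)^(1.3) = 2.597 kPa.
For a reversible adiabat, W_by_gas = (P₁V₁ − P₂V₂)/(γ−1).
W_by = (94700×0.00761 − 2597×0.121) / (0.3) = 1355 J.
Q = 0 ⇒ ΔU = −W_by = -1355 J.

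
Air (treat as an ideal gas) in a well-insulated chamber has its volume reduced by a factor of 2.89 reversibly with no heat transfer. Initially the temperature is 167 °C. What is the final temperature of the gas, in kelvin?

Adiabatic: T₁V₁^(γ−1) = T₂V₂^(γ−1) ⇒ T₂ = T₁ (V₁/V₂)^(γ−1).
For a diatomic ideal gas γ = 7/5, so γ−1 = 2/5.
T₁ = 167 °C = 440.1 K.
T₂ = 440.1 × 2.89^(2/5) = 672.9 K.

T₂ ≈ 673 K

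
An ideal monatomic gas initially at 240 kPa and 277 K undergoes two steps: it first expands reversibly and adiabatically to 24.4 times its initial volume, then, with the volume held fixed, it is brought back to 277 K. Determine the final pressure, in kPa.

P₃ ≈ 9.84 kPa

For a monatomic ideal gas γ = 5/3.
Adiabatic step (PV^γ = const): P₂ = 240×(1/24.4)^(5/3) = 1.169 kPa; T₂ = 277×(1/24.4)^(2/3) = 32.93 K.
Isochoric: P₃ = P₂(T₃/T₂) = 1.169 × (277/32.93) = 9.836 kPa.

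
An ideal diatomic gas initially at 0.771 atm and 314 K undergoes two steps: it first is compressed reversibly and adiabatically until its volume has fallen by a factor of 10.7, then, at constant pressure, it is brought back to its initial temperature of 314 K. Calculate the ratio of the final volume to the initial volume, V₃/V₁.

For a diatomic ideal gas γ = 7/5.
Adiabatic step: V₂/V₁ = 0.09346; T₂ = T₁·10.7^(2/5) = 810.4 K.
Isobaric step: V₃/V₂ = T₃/T₂ = 314/810.4.
V₃/V₁ = (V₂/V₁)(V₃/V₂) = 0.09346 × (314/810.4) = 0.03621.

V₃/V₁ ≈ 0.0362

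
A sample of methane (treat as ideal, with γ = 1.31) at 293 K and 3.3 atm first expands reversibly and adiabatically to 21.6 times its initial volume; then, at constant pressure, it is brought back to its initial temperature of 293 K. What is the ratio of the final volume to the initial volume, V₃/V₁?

Adiabatic step: V₂/V₁ = 21.6; T₂ = T₁·(1/21.6)^(0.31) = 113 K.
Isobaric step: V₃/V₂ = T₃/T₂ = 293/113.
V₃/V₁ = (V₂/V₁)(V₃/V₂) = 21.6 × (293/113) = 55.99.

V₃/V₁ ≈ 56.0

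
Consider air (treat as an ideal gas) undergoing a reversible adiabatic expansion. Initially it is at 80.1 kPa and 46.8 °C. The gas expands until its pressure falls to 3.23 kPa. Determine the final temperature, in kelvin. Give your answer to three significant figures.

Adiabatic: T₂/T₁ = (P₂/P₁)^((γ−1)/γ).
For a diatomic ideal gas γ = 7/5, so (γ−1)/γ = 2/7.
T₁ = 46.8 °C = 319.9 K.
T₂ = 319.9 × (3.23/80.1)^(2/7) = 127.8 K.

T₂ ≈ 128 K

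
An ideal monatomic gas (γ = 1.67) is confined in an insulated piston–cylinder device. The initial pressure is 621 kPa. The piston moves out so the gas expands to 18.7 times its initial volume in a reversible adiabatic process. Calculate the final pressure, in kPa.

P₂ ≈ 4.67 kPa

Adiabatic: P₁V₁^γ = P₂V₂^γ ⇒ P₂ = P₁ (V₁/V₂)^γ.
P₂ = 621 × (1/18.7)^(1.67) = 4.668 kPa.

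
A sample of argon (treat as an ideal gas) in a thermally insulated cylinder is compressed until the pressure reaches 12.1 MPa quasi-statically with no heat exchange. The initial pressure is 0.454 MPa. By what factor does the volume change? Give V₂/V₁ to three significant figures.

V₂/V₁ ≈ 0.139

From PV^γ = const, V₂/V₁ = (P₁/P₂)^(1/γ).
For a monatomic ideal gas γ = 5/3.
V₂/V₁ = (0.454/12.1)^(3/5) = 0.1395.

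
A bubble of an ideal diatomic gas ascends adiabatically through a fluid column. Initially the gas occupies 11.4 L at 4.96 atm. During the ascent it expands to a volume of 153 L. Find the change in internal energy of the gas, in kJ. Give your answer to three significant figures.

ΔU ≈ -9.25 kJ

γ = 7/5 for a diatomic ideal gas.
P₂ = P₁(V₁/V₂)^γ = 4.96×(11.4/153)^(7/5) = 0.1308 atm.
For a reversible adiabat, W_by_gas = (P₁V₁ − P₂V₂)/(γ−1).
W_by = (502600×0.0114 − 13250×0.153) / (2/5) = 9254 J.
Q = 0 ⇒ ΔU = −W_by = -9254 J.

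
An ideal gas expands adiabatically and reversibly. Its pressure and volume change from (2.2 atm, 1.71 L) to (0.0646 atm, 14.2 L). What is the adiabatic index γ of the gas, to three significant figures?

PV^γ = const ⇒ γ = ln(P₂/P₁) / ln(V₁/V₂).
γ = ln(0.0646/2.2) / ln(1.71/14.2) = 1.667.

γ ≈ 1.67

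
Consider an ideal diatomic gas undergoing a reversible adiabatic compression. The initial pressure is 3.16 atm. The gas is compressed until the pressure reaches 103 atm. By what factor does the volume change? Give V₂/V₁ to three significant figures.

V₂/V₁ ≈ 0.0830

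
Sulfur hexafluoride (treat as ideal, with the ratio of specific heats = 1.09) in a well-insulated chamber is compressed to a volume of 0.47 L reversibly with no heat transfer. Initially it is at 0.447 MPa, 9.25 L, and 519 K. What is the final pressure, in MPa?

P₂ ≈ 11.5 MPa

Since PV^γ is constant along a reversible adiabat, P₂ = P₁ (V₁/V₂)^γ.
P₂ = 0.447 × (9.25/0.47)^(1.09) = 11.5 MPa.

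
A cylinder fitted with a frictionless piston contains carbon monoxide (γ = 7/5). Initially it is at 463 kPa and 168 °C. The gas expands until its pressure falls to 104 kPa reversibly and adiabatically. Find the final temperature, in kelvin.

Along an adiabat T P^((1−γ)/γ) is constant, so T₂ = T₁ (P₂/P₁)^((γ−1)/γ).
T₁ = 168 °C = 441.1 K.
T₂ = 441.1 × (104/463)^(2/7) = 287.9 K.

T₂ ≈ 288 K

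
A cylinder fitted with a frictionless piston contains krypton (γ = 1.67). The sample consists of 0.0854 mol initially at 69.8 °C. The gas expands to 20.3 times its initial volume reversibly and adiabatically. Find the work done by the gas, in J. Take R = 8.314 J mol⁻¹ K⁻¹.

W ≈ 315 J

Adiabatic: T₁V₁^(γ−1) = T₂V₂^(γ−1) ⇒ T₂ = T₁ (V₁/V₂)^(γ−1).
T₁ = 69.8 °C = 342.9 K.
T₂ = 342.9 × (1/20.3)^(0.67) = 45.63 K.
Q = 0, so ΔU = W_on_gas = nCᵥΔT with Cᵥ = R/(γ−1) = 12.41 J/(mol·K).
ΔU = 0.0854 × 12.41 × (45.63 − 342.9) = -315.1 J.
Work done by the gas = −ΔU = 315.1 J.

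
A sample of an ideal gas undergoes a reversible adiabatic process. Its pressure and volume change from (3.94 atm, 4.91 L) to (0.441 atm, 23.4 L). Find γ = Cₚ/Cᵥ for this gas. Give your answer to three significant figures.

γ ≈ 1.40

PV^γ = const ⇒ γ = ln(P₂/P₁) / ln(V₁/V₂).
γ = ln(0.441/3.94) / ln(4.91/23.4) = 1.402.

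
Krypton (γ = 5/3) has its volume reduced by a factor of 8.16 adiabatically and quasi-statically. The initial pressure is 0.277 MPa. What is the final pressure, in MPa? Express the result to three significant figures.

P₂ ≈ 9.16 MPa

Since PV^γ is constant along a reversible adiabat, P₂ = P₁ (V₁/V₂)^γ.
P₂ = 0.277 × 8.16^(5/3) = 9.161 MPa.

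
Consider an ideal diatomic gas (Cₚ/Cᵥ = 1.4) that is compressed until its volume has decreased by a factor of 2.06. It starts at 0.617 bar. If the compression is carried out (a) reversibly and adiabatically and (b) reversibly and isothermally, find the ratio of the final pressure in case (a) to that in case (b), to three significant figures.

P_adiabatic / P_isothermal ≈ 1.34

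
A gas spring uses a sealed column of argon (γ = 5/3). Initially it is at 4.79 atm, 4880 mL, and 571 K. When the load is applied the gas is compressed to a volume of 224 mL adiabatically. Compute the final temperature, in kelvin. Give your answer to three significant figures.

Adiabatic: T₁V₁^(γ−1) = T₂V₂^(γ−1) ⇒ T₂ = T₁ (V₁/V₂)^(γ−1).
T₂ = 571 × (4880/224)^(2/3) = 4454 K.

T₂ ≈ 4450 K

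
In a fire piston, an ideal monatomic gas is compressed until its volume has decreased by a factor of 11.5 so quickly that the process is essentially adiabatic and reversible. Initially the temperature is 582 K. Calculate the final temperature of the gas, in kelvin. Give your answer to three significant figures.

T₂ ≈ 2970 K

Adiabatic: T₁V₁^(γ−1) = T₂V₂^(γ−1) ⇒ T₂ = T₁ (V₁/V₂)^(γ−1).
For a monatomic ideal gas γ = 5/3, so γ−1 = 2/3.
T₂ = 582 × 11.5^(2/3) = 2965 K.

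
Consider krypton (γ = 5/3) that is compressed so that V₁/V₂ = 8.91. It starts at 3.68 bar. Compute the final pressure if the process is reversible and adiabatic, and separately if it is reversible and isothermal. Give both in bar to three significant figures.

adiabatic: 141 bar; isothermal: 32.8 bar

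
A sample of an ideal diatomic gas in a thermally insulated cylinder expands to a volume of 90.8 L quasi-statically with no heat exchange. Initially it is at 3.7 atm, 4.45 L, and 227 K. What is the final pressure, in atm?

P₂ ≈ 0.0543 atm

Adiabatic: P₁V₁^γ = P₂V₂^γ ⇒ P₂ = P₁ (V₁/V₂)^γ.
γ = 7/5 for a diatomic ideal gas.
P₂ = 3.7 × (4.45/90.8)^(7/5) = 0.05427 atm.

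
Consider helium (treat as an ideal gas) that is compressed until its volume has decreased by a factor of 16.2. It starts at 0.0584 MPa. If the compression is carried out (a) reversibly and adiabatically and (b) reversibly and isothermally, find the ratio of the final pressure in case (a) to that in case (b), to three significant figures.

P_adiabatic / P_isothermal ≈ 6.40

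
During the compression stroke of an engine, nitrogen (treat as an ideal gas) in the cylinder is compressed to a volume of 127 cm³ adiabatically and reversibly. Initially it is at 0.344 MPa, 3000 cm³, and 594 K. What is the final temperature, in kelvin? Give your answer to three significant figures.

For a reversible adiabat TV^(γ−1) is constant, so T₂ = T₁ (V₁/V₂)^(γ−1).
γ = 7/5 for a diatomic ideal gas.
T₂ = 594 × (3000/127)^(2/5) = 2104 K.

T₂ ≈ 2100 K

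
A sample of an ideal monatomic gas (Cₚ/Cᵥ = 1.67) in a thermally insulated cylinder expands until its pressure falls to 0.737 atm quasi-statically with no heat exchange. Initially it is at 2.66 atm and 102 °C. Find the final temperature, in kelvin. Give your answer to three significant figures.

T₂ ≈ 224 K

Along an adiabat T P^((1−γ)/γ) is constant, so T₂ = T₁ (P₂/P₁)^((γ−1)/γ).
T₁ = 102 °C = 375.1 K.
T₂ = 375.1 × (0.737/2.66)^(0.401) = 224.2 K.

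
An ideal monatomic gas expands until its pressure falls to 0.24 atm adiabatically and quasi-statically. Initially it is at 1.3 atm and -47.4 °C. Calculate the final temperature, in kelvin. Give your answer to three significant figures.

T₂ ≈ 115 K

Adiabatic: T₂/T₁ = (P₂/P₁)^((γ−1)/γ).
For a monatomic ideal gas γ = 5/3, so (γ−1)/γ = 2/5.
T₁ = -47.4 °C = 225.7 K.
T₂ = 225.7 × (0.24/1.3)^(2/5) = 114.9 K.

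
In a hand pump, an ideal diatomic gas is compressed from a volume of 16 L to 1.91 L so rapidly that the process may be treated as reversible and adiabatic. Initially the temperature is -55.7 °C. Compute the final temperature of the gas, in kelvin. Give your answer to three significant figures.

T₂ ≈ 509 K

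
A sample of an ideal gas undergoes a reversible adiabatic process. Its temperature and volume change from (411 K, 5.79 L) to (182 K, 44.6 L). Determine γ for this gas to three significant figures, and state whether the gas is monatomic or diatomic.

γ ≈ 1.40; diatomic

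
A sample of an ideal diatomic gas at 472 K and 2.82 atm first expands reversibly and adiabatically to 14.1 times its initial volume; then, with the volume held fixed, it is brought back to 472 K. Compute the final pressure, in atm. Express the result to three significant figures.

P₃ ≈ 0.200 atm

For a diatomic ideal gas γ = 7/5.
Adiabatic step (PV^γ = const): P₂ = 2.82×(1/14.1)^(7/5) = 0.0694 atm; T₂ = 472×(1/14.1)^(2/5) = 163.8 K.
Isochoric: P₃ = P₂(T₃/T₂) = 0.0694 × (472/163.8) = 0.2 atm.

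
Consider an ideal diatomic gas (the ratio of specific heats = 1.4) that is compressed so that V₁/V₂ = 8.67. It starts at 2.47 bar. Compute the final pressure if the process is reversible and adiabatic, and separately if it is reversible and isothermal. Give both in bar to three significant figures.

adiabatic: 50.8 bar; isothermal: 21.4 bar

Isothermal: P₂ = P₁(V₁/V₂) = 2.47×8.67 = 21.41 bar.
Adiabatic: P₂ = P₁(V₁/V₂)^γ = 2.47×8.67^(1.4) = 50.81 bar.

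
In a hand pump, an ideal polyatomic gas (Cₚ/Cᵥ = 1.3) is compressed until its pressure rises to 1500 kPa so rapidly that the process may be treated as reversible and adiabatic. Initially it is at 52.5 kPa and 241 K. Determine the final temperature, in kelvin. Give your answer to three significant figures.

T₂ ≈ 522 K

Along an adiabat T P^((1−γ)/γ) is constant, so T₂ = T₁ (P₂/P₁)^((γ−1)/γ).
T₂ = 241 × (1500/52.5)^(0.231) = 522.4 K.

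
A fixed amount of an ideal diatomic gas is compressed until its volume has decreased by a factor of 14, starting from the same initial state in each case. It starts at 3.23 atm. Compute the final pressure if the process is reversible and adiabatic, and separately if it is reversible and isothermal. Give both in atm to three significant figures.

For a diatomic ideal gas γ = 7/5.
Isothermal: P₂ = P₁(V₁/V₂) = 3.23×14 = 45.22 atm.
Adiabatic: P₂ = P₁(V₁/V₂)^γ = 3.23×14^(7/5) = 130 atm.

adiabatic: 130 atm; isothermal: 45.2 atm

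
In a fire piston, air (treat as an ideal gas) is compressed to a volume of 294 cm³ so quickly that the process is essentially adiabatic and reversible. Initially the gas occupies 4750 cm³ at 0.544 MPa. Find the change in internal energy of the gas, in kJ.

ΔU ≈ 13.2 kJ

γ = 7/5 for a diatomic ideal gas.
P₂ = P₁(V₁/V₂)^γ = 0.544×(4750/294)^(7/5) = 26.75 MPa.
For a reversible adiabat, W_by_gas = (P₁V₁ − P₂V₂)/(γ−1).
W_by = (544000×0.00475 − 2.675×10^7×0.000294) / (2/5) = -13200 J.
Q = 0 ⇒ ΔU = −W_by = 13200 J.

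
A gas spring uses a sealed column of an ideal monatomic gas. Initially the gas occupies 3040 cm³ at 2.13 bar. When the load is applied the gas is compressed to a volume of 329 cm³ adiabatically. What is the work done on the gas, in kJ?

W ≈ 3.31 kJ

γ = 5/3 for a monatomic ideal gas.
P₂ = P₁(V₁/V₂)^γ = 2.13×(3040/329)^(5/3) = 86.66 bar.
For a reversible adiabat, W_by_gas = (P₁V₁ − P₂V₂)/(γ−1).
W_by = (213000×0.00304 − 8.666×10^6×0.000329) / (2/3) = -3306 J.
W_on_gas = −W_by = 3306 J.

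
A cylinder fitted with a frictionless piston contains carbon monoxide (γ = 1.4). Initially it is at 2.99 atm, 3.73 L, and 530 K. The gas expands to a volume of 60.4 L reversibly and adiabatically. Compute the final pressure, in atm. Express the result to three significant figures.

Adiabatic: P₁V₁^γ = P₂V₂^γ ⇒ P₂ = P₁ (V₁/V₂)^γ.
P₂ = 2.99 × (3.73/60.4)^(1.4) = 0.06062 atm.

P₂ ≈ 0.0606 atm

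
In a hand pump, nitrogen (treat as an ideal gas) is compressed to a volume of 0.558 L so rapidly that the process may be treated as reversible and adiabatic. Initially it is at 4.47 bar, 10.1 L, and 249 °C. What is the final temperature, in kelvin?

Adiabatic: T₁V₁^(γ−1) = T₂V₂^(γ−1) ⇒ T₂ = T₁ (V₁/V₂)^(γ−1).
γ = 7/5 for a diatomic ideal gas.
T₁ = 249 °C = 522.1 K.
T₂ = 522.1 × (10.1/0.558)^(2/5) = 1663 K.

T₂ ≈ 1660 K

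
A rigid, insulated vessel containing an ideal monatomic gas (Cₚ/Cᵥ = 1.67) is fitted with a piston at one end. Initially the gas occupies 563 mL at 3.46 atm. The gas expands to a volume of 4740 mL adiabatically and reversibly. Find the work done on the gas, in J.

P₂ = P₁(V₁/V₂)^γ = 3.46×(563/4740)^(1.67) = 0.0986 atm.
For a reversible adiabat, W_by_gas = (P₁V₁ − P₂V₂)/(γ−1).
W_by = (350600×0.000563 − 9991×0.00474) / (0.67) = 223.9 J.
W_on_gas = −W_by = -223.9 J.

W ≈ -224 J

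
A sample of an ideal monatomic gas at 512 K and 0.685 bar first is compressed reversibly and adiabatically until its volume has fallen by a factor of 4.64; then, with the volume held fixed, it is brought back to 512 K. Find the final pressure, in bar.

P₃ ≈ 3.18 bar

For a monatomic ideal gas γ = 5/3.
Adiabatic step (PV^γ = const): P₂ = 0.685×4.64^(5/3) = 8.842 bar; T₂ = 512×4.64^(2/3) = 1424 K.
Isochoric: P₃ = P₂(T₃/T₂) = 8.842 × (512/1424) = 3.178 bar.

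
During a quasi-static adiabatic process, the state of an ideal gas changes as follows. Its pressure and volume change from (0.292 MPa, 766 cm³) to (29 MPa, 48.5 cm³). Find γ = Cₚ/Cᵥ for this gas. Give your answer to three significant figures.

γ ≈ 1.67

PV^γ = const ⇒ γ = ln(P₂/P₁) / ln(V₁/V₂).
γ = ln(29/0.292) / ln(766/48.5) = 1.666.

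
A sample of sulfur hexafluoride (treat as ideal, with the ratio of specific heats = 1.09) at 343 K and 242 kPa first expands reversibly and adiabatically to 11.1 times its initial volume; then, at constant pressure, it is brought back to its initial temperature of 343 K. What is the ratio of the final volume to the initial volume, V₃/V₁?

V₃/V₁ ≈ 13.8

Adiabatic step: V₂/V₁ = 11.1; T₂ = T₁·(1/11.1)^(0.09) = 276.2 K.
Isobaric step: V₃/V₂ = T₃/T₂ = 343/276.2.
V₃/V₁ = (V₂/V₁)(V₃/V₂) = 11.1 × (343/276.2) = 13.78.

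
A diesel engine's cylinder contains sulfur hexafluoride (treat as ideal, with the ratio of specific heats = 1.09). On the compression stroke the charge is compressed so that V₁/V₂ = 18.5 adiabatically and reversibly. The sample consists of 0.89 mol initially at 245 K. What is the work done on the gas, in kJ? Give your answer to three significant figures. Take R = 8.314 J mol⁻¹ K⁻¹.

For a reversible adiabat TV^(γ−1) is constant, so T₂ = T₁ (V₁/V₂)^(γ−1).
T₂ = 245 × 18.5^(0.09) = 318.6 K.
Q = 0, so ΔU = W_on_gas = nCᵥΔT with Cᵥ = R/(γ−1) = 92.38 J/(mol·K).
ΔU = 0.89 × 92.38 × (318.6 − 245) = 6049 J.

W ≈ 6.05 kJ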